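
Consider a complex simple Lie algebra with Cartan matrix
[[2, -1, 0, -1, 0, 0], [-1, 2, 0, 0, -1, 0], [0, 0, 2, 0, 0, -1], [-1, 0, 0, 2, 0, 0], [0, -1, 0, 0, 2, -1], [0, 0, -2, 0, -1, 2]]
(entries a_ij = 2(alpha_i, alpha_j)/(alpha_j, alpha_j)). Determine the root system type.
type B_6

The matrix has rank 6 with 2's on the diagonal. Reading the off-diagonal entries as Dynkin edges (a single edge where a_ij = a_ji = -1; a double or triple edge where a_ij * a_ji = 2 or 3), the diagram is a chain of 6 nodes with a double edge at one end; the terminal node there is the unique short simple root (B_6). One simple-root ordering that puts it in standard form is (alpha_4, alpha_1, alpha_2, alpha_5, alpha_6, alpha_3). So the algebra is type B_6, i.e. so(13).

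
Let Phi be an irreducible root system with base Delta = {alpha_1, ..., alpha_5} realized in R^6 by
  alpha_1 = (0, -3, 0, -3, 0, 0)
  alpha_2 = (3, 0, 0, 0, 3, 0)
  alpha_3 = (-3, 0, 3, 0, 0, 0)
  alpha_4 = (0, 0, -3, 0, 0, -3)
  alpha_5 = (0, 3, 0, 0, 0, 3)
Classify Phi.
A_5

Compute the Cartan integers a_ij = 2(alpha_i, alpha_j)/(alpha_j, alpha_j); the resulting 5x5 Cartan matrix is
[[2, 0, 0, 0, -1], [0, 2, -1, 0, 0], [0, -1, 2, -1, 0], [0, 0, -1, 2, -1], [-1, 0, 0, -1, 2]].
All simple roots have the same length, so the diagram is simply laced. The associated Dynkin diagram is a chain of 5 nodes with single edges (A_5), so the type is A_5 (the algebra sl(6)).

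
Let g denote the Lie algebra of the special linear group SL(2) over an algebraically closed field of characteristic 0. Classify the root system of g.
This is sl(2), which has dimension 2^2 - 1 = 3 and rank 2 - 1 = 1 (a Cartan subalgebra is the diagonal traceless matrices). In the classification of classical Lie algebras, the special linear algebra sl(n+1) has type A_n; here n = 1, so the Dynkin diagram is a chain of 1 nodes with single edges (A_1). Hence the type is A_1.

type A_1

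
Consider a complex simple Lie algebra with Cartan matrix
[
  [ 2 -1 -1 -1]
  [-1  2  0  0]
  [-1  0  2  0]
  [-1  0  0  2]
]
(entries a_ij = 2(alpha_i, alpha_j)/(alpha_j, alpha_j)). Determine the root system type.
D4

The matrix has rank 4 with 2's on the diagonal. Reading the off-diagonal entries as Dynkin edges (a single edge where a_ij = a_ji = -1; a double or triple edge where a_ij * a_ji = 2 or 3), the diagram is a chain of 2 nodes with a fork of two nodes at one end (D_4). One simple-root ordering that puts it in standard form is (alpha_4, alpha_1, alpha_3, alpha_2). So the algebra is type D_4, i.e. so(8).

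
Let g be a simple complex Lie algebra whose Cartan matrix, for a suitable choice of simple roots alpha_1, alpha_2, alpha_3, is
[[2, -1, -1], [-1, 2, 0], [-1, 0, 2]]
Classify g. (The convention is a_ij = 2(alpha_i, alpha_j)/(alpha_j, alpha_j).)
The matrix has rank 3 with 2's on the diagonal. Reading the off-diagonal entries as Dynkin edges (a single edge where a_ij = a_ji = -1; a double or triple edge where a_ij * a_ji = 2 or 3), the diagram is a chain of 3 nodes with single edges (A_3). One simple-root ordering that puts it in standard form is (alpha_2, alpha_1, alpha_3). So the algebra is type A_3, i.e. sl(4).

type A_3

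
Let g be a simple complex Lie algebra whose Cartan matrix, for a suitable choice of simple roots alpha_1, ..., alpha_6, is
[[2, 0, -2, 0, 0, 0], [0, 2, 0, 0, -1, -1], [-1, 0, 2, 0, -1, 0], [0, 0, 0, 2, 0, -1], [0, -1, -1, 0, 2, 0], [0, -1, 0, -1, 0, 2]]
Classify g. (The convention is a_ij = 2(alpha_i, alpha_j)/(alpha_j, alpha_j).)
The matrix has rank 6 with 2's on the diagonal. Reading the off-diagonal entries as Dynkin edges (a single edge where a_ij = a_ji = -1; a double or triple edge where a_ij * a_ji = 2 or 3), the diagram is a chain of 6 nodes with a double edge at one end; the terminal node there is the unique long simple root (C_6). One simple-root ordering that puts it in standard form is (alpha_4, alpha_6, alpha_2, alpha_5, alpha_3, alpha_1). So the algebra is type C_6, i.e. sp(12).

C6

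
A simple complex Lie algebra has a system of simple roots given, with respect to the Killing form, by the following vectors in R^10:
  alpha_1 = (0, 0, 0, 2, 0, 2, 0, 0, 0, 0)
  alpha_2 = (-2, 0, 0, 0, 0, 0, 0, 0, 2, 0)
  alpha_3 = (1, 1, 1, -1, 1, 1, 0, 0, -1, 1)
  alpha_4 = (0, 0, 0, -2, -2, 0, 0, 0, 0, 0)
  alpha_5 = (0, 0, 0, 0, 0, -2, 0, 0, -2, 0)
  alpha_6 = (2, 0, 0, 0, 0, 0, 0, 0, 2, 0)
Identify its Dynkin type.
Compute the Cartan integers a_ij = 2(alpha_i, alpha_j)/(alpha_j, alpha_j); the resulting 6x6 Cartan matrix is
[[2, 0, 0, -1, -1, 0], [0, 2, -1, 0, -1, 0], [0, -1, 2, 0, 0, 0], [-1, 0, 0, 2, 0, 0], [-1, -1, 0, 0, 2, -1], [0, 0, 0, 0, -1, 2]].
All simple roots have the same length, so the diagram is simply laced. The associated Dynkin diagram is a chain of 5 nodes with one extra node attached to the third node from one end (E_6), so the type is E_6.

E_6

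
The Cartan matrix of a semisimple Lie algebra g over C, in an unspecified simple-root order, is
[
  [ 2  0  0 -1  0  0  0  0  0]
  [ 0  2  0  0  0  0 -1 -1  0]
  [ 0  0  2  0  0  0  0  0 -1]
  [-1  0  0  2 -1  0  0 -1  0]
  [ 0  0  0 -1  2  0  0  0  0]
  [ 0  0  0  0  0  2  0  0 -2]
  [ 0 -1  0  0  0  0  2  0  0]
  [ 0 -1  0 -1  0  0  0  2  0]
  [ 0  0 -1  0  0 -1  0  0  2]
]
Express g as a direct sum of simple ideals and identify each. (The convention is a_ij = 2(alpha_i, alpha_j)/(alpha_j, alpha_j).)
The diagram associated to this matrix has two connected components: the simple roots {alpha_3, alpha_6, alpha_9} form a chain of 3 nodes with a double edge at one end; the terminal node there is the unique long simple root (C_3), and {alpha_1, alpha_2, alpha_4, alpha_5, alpha_7, alpha_8} form a chain of 4 nodes with a fork of two nodes at one end (D_6). A semisimple Lie algebra decomposes uniquely as the direct sum of simple ideals, one per connected component of its Dynkin diagram, so g ≅ C_3 ⊕ D_6 (dimension 21 + 66 = 87).

C3 + D6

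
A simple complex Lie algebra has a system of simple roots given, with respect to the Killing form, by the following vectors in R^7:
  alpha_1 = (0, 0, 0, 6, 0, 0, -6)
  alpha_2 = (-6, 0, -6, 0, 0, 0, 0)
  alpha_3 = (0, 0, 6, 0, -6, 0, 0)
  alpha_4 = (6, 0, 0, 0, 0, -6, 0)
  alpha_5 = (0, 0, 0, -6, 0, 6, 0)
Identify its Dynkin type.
Compute the Cartan integers a_ij = 2(alpha_i, alpha_j)/(alpha_j, alpha_j); the resulting 5x5 Cartan matrix is
[[2, 0, 0, 0, -1], [0, 2, -1, -1, 0], [0, -1, 2, 0, 0], [0, -1, 0, 2, -1], [-1, 0, 0, -1, 2]].
All simple roots have the same length, so the diagram is simply laced. The associated Dynkin diagram is a chain of 5 nodes with single edges (A_5), so the type is A_5 (the algebra sl(6)).

A5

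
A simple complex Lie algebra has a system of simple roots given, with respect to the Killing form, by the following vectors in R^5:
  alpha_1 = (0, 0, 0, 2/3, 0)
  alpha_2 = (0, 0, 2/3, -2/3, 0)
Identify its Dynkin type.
B_2

Compute the Cartan integers a_ij = 2(alpha_i, alpha_j)/(alpha_j, alpha_j); the resulting 2x2 Cartan matrix is
[[2, -1], [-2, 2]].
The roots have two lengths (squared-length ratio 2:1); the short ones are alpha_{1}. The associated Dynkin diagram is a chain of 2 nodes with a double edge at one end; the terminal node there is the unique short simple root (B_2), so the type is B_2 (the algebra so(5)).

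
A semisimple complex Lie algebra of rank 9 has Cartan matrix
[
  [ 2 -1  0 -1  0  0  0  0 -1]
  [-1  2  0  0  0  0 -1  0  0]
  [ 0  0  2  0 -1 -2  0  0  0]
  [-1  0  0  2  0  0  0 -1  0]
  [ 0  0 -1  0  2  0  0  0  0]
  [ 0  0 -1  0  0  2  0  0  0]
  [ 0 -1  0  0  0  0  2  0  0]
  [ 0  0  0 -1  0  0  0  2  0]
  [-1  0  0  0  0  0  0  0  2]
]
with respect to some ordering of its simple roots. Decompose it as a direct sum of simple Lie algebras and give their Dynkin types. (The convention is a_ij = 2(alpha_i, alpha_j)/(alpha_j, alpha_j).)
B_3 + E_6

The diagram associated to this matrix has two connected components: the simple roots {alpha_3, alpha_5, alpha_6} form a chain of 3 nodes with a double edge at one end; the terminal node there is the unique short simple root (B_3), and {alpha_1, alpha_2, alpha_4, alpha_7, alpha_8, alpha_9} form a chain of 5 nodes with one extra node attached to the third node from one end (E_6). A semisimple Lie algebra decomposes uniquely as the direct sum of simple ideals, one per connected component of its Dynkin diagram, so g ≅ B_3 ⊕ E_6 (dimension 21 + 78 = 99).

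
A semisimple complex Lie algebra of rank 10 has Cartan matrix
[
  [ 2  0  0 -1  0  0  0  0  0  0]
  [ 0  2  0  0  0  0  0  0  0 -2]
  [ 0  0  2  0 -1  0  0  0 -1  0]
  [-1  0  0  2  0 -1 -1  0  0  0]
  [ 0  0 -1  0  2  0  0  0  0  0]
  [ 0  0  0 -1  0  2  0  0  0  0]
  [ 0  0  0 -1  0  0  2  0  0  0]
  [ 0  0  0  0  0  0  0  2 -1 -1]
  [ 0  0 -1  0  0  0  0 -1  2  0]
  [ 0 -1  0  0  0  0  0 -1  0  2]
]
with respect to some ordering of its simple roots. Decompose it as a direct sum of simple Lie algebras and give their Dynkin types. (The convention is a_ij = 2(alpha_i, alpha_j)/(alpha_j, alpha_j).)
C6 ⊕ D4

The diagram associated to this matrix has two connected components: the simple roots {alpha_2, alpha_3, alpha_5, alpha_8, alpha_9, alpha_10} form a chain of 6 nodes with a double edge at one end; the terminal node there is the unique long simple root (C_6), and {alpha_1, alpha_4, alpha_6, alpha_7} form a chain of 2 nodes with a fork of two nodes at one end (D_4). A semisimple Lie algebra decomposes uniquely as the direct sum of simple ideals, one per connected component of its Dynkin diagram, so g ≅ C_6 ⊕ D_4 (dimension 78 + 28 = 106).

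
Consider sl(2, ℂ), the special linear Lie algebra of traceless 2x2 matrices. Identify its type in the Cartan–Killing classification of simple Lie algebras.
A1

This is sl(2), which has dimension 2^2 - 1 = 3 and rank 2 - 1 = 1 (a Cartan subalgebra is the diagonal traceless matrices). In the classification of classical Lie algebras, the special linear algebra sl(n+1) has type A_n; here n = 1, so the Dynkin diagram is a chain of 1 nodes with single edges (A_1). Hence the type is A_1.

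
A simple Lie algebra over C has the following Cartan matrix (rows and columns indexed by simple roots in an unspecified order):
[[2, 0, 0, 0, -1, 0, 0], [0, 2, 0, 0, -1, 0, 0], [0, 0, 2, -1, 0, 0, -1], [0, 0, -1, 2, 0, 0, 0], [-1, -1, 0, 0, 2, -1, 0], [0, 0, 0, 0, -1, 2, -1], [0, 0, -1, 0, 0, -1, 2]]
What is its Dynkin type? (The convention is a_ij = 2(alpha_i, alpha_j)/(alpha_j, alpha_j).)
D7

The matrix has rank 7 with 2's on the diagonal. Reading the off-diagonal entries as Dynkin edges (a single edge where a_ij = a_ji = -1; a double or triple edge where a_ij * a_ji = 2 or 3), the diagram is a chain of 5 nodes with a fork of two nodes at one end (D_7). One simple-root ordering that puts it in standard form is (alpha_4, alpha_3, alpha_7, alpha_6, alpha_5, alpha_2, alpha_1). So the algebra is type D_7, i.e. so(14).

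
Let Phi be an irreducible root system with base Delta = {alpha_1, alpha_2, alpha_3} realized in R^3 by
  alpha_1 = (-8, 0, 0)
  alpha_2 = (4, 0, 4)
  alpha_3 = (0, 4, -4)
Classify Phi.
type C_3

Compute the Cartan integers a_ij = 2(alpha_i, alpha_j)/(alpha_j, alpha_j); the resulting 3x3 Cartan matrix is
[[2, -2, 0], [-1, 2, -1], [0, -1, 2]].
The roots have two lengths (squared-length ratio 2:1); the short ones are alpha_{2,3}. The associated Dynkin diagram is a chain of 3 nodes with a double edge at one end; the terminal node there is the unique long simple root (C_3), so the type is C_3 (the algebra sp(6)).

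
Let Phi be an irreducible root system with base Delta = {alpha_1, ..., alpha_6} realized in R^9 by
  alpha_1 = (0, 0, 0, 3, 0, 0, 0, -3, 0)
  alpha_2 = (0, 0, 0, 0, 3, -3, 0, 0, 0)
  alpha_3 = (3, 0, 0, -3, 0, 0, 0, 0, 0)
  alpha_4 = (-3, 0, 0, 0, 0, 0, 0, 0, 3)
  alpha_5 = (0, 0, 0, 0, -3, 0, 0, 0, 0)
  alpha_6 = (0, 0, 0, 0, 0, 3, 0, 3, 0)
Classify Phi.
B6

Compute the Cartan integers a_ij = 2(alpha_i, alpha_j)/(alpha_j, alpha_j); the resulting 6x6 Cartan matrix is
[[2, 0, -1, 0, 0, -1], [0, 2, 0, 0, -2, -1], [-1, 0, 2, -1, 0, 0], [0, 0, -1, 2, 0, 0], [0, -1, 0, 0, 2, 0], [-1, -1, 0, 0, 0, 2]].
The roots have two lengths (squared-length ratio 2:1); the short ones are alpha_{5}. The associated Dynkin diagram is a chain of 6 nodes with a double edge at one end; the terminal node there is the unique short simple root (B_6), so the type is B_6 (the algebra so(13)).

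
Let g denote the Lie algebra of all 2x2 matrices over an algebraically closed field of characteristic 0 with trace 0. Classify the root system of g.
This is sl(2), which has dimension 2^2 - 1 = 3 and rank 2 - 1 = 1 (a Cartan subalgebra is the diagonal traceless matrices). In the classification of classical Lie algebras, the special linear algebra sl(n+1) has type A_n; here n = 1, so the Dynkin diagram is a chain of 1 nodes with single edges (A_1). Hence the type is A_1.

A_1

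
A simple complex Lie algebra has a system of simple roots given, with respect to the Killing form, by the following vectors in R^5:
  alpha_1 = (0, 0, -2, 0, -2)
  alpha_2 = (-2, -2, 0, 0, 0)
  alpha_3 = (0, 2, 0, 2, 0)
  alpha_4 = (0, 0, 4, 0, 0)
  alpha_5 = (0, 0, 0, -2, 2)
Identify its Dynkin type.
Compute the Cartan integers a_ij = 2(alpha_i, alpha_j)/(alpha_j, alpha_j); the resulting 5x5 Cartan matrix is
[[2, 0, 0, -1, -1], [0, 2, -1, 0, 0], [0, -1, 2, 0, -1], [-2, 0, 0, 2, 0], [-1, 0, -1, 0, 2]].
The roots have two lengths (squared-length ratio 2:1); the short ones are alpha_{1,2,3,5}. The associated Dynkin diagram is a chain of 5 nodes with a double edge at one end; the terminal node there is the unique long simple root (C_5), so the type is C_5 (the algebra sp(10)).

C5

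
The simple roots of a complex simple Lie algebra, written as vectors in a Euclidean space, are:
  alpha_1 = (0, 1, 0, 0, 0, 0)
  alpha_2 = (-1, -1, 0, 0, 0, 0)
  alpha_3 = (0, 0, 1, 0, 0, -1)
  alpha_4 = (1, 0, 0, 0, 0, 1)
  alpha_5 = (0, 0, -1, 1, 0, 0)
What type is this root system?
type B_5

Compute the Cartan integers a_ij = 2(alpha_i, alpha_j)/(alpha_j, alpha_j); the resulting 5x5 Cartan matrix is
[[2, -1, 0, 0, 0], [-2, 2, 0, -1, 0], [0, 0, 2, -1, -1], [0, -1, -1, 2, 0], [0, 0, -1, 0, 2]].
The roots have two lengths (squared-length ratio 2:1); the short ones are alpha_{1}. The associated Dynkin diagram is a chain of 5 nodes with a double edge at one end; the terminal node there is the unique short simple root (B_5), so the type is B_5 (the algebra so(11)).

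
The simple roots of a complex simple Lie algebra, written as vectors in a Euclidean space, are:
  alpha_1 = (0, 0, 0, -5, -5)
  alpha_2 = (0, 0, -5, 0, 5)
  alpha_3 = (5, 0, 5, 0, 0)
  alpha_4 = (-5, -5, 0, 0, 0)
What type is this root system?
Compute the Cartan integers a_ij = 2(alpha_i, alpha_j)/(alpha_j, alpha_j); the resulting 4x4 Cartan matrix is
[[2, -1, 0, 0], [-1, 2, -1, 0], [0, -1, 2, -1], [0, 0, -1, 2]].
All simple roots have the same length, so the diagram is simply laced. The associated Dynkin diagram is a chain of 4 nodes with single edges (A_4), so the type is A_4 (the algebra sl(5)).

A_4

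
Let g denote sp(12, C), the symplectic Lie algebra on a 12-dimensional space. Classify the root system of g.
type C_6

This is sp(12), which has dimension 12(12+1)/2 = 78 and rank 12/2 = 6. In the classification of classical Lie algebras, the symplectic algebra sp(2n) has type C_n; here n = 6, so the Dynkin diagram is a chain of 6 nodes with a double edge at one end; the terminal node there is the unique long simple root (C_6). Hence the type is C_6.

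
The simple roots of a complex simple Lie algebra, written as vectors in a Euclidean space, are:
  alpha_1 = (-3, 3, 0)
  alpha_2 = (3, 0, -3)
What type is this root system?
A_2 (sl(3))

Compute the Cartan integers a_ij = 2(alpha_i, alpha_j)/(alpha_j, alpha_j); the resulting 2x2 Cartan matrix is
[[2, -1], [-1, 2]].
All simple roots have the same length, so the diagram is simply laced. The associated Dynkin diagram is a chain of 2 nodes with single edges (A_2), so the type is A_2 (the algebra sl(3)).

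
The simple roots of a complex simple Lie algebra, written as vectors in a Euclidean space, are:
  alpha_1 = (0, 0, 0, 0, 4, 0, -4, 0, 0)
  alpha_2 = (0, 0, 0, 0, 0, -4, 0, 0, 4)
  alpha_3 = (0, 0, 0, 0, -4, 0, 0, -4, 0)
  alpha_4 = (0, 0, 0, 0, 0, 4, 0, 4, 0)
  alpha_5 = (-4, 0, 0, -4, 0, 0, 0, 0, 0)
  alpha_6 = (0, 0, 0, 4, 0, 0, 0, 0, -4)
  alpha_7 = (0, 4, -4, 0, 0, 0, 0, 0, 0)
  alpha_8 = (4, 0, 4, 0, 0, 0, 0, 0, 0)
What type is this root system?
A_8

Compute the Cartan integers a_ij = 2(alpha_i, alpha_j)/(alpha_j, alpha_j); the resulting 8x8 Cartan matrix is
[[2, 0, -1, 0, 0, 0, 0, 0], [0, 2, 0, -1, 0, -1, 0, 0], [-1, 0, 2, -1, 0, 0, 0, 0], [0, -1, -1, 2, 0, 0, 0, 0], [0, 0, 0, 0, 2, -1, 0, -1], [0, -1, 0, 0, -1, 2, 0, 0], [0, 0, 0, 0, 0, 0, 2, -1], [0, 0, 0, 0, -1, 0, -1, 2]].
All simple roots have the same length, so the diagram is simply laced. The associated Dynkin diagram is a chain of 8 nodes with single edges (A_8), so the type is A_8 (the algebra sl(9)).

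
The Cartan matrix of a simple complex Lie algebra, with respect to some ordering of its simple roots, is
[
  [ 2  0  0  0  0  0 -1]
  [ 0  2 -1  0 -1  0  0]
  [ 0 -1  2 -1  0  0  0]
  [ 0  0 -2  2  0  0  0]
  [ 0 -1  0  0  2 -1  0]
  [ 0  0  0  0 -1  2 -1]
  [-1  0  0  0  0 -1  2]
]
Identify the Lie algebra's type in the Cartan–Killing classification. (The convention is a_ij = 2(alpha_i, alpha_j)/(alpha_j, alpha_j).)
C_7

The matrix has rank 7 with 2's on the diagonal. Reading the off-diagonal entries as Dynkin edges (a single edge where a_ij = a_ji = -1; a double or triple edge where a_ij * a_ji = 2 or 3), the diagram is a chain of 7 nodes with a double edge at one end; the terminal node there is the unique long simple root (C_7). One simple-root ordering that puts it in standard form is (alpha_1, alpha_7, alpha_6, alpha_5, alpha_2, alpha_3, alpha_4). So the algebra is type C_7, i.e. sp(14).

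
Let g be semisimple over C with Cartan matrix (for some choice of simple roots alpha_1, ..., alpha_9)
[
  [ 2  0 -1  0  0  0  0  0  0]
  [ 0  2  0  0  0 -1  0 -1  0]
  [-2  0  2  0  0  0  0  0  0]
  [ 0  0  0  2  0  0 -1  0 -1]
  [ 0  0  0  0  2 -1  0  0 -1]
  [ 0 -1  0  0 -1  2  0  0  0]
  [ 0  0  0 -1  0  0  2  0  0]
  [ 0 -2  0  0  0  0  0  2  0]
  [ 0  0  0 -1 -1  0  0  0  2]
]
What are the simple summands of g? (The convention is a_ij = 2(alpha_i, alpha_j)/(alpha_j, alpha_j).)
B2 ⊕ C7

The diagram associated to this matrix has two connected components: the simple roots {alpha_1, alpha_3} form a chain of 2 nodes with a double edge at one end; the terminal node there is the unique short simple root (B_2), and {alpha_2, alpha_4, alpha_5, alpha_6, alpha_7, alpha_8, alpha_9} form a chain of 7 nodes with a double edge at one end; the terminal node there is the unique long simple root (C_7). A semisimple Lie algebra decomposes uniquely as the direct sum of simple ideals, one per connected component of its Dynkin diagram, so g ≅ B_2 ⊕ C_7 (dimension 10 + 105 = 115).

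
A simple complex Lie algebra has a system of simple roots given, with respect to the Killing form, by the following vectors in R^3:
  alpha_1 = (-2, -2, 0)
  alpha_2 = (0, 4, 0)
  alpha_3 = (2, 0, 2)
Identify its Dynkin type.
C3

Compute the Cartan integers a_ij = 2(alpha_i, alpha_j)/(alpha_j, alpha_j); the resulting 3x3 Cartan matrix is
[[2, -1, -1], [-2, 2, 0], [-1, 0, 2]].
The roots have two lengths (squared-length ratio 2:1); the short ones are alpha_{1,3}. The associated Dynkin diagram is a chain of 3 nodes with a double edge at one end; the terminal node there is the unique long simple root (C_3), so the type is C_3 (the algebra sp(6)).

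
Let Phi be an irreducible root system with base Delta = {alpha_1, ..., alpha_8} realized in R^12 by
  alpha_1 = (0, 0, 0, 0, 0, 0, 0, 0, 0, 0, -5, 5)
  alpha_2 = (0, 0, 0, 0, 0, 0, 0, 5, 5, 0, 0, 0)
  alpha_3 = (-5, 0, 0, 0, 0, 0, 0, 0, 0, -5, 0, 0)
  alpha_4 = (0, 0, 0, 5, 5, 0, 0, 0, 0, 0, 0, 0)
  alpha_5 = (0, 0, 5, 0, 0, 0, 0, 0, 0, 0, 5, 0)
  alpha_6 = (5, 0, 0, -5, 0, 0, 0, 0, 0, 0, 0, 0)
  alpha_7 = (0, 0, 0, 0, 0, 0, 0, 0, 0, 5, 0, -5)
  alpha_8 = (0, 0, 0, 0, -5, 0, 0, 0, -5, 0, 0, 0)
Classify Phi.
Compute the Cartan integers a_ij = 2(alpha_i, alpha_j)/(alpha_j, alpha_j); the resulting 8x8 Cartan matrix is
[[2, 0, 0, 0, -1, 0, -1, 0], [0, 2, 0, 0, 0, 0, 0, -1], [0, 0, 2, 0, 0, -1, -1, 0], [0, 0, 0, 2, 0, -1, 0, -1], [-1, 0, 0, 0, 2, 0, 0, 0], [0, 0, -1, -1, 0, 2, 0, 0], [-1, 0, -1, 0, 0, 0, 2, 0], [0, -1, 0, -1, 0, 0, 0, 2]].
All simple roots have the same length, so the diagram is simply laced. The associated Dynkin diagram is a chain of 8 nodes with single edges (A_8), so the type is A_8 (the algebra sl(9)).

A8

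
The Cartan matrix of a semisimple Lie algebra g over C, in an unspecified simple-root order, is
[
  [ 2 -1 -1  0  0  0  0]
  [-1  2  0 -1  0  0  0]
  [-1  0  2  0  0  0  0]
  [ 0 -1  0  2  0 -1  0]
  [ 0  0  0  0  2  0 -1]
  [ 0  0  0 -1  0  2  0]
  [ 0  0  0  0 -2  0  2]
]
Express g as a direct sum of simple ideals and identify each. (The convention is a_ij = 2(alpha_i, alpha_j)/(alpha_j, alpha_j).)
The diagram associated to this matrix has two connected components: the simple roots {alpha_1, alpha_2, alpha_3, alpha_4, alpha_6} form a chain of 5 nodes with single edges (A_5), and {alpha_5, alpha_7} form a chain of 2 nodes with a double edge at one end; the terminal node there is the unique short simple root (B_2). A semisimple Lie algebra decomposes uniquely as the direct sum of simple ideals, one per connected component of its Dynkin diagram, so g ≅ A_5 ⊕ B_2 (dimension 35 + 10 = 45).

A5 ⊕ B2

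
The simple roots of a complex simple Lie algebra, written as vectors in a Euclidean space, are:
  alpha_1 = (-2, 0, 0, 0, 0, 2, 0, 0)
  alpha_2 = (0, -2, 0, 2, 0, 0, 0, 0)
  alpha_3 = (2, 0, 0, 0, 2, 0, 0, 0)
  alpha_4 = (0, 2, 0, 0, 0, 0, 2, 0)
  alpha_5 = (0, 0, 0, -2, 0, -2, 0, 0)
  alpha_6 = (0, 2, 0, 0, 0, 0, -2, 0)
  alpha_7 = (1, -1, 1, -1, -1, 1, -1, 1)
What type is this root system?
E_7

Compute the Cartan integers a_ij = 2(alpha_i, alpha_j)/(alpha_j, alpha_j); the resulting 7x7 Cartan matrix is
[[2, 0, -1, 0, -1, 0, 0], [0, 2, 0, -1, -1, -1, 0], [-1, 0, 2, 0, 0, 0, 0], [0, -1, 0, 2, 0, 0, -1], [-1, -1, 0, 0, 2, 0, 0], [0, -1, 0, 0, 0, 2, 0], [0, 0, 0, -1, 0, 0, 2]].
All simple roots have the same length, so the diagram is simply laced. The associated Dynkin diagram is a chain of 6 nodes with one extra node attached to the third node from one end (E_7), so the type is E_7.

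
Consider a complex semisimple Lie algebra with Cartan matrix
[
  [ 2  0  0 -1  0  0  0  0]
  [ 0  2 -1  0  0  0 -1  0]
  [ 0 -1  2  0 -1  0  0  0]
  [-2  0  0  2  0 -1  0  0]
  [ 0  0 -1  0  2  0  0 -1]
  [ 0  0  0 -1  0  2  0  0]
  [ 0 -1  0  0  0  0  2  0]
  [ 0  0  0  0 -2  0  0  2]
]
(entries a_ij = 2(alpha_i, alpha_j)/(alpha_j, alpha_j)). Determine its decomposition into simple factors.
B_3 + C_5

The diagram associated to this matrix has two connected components: the simple roots {alpha_1, alpha_4, alpha_6} form a chain of 3 nodes with a double edge at one end; the terminal node there is the unique short simple root (B_3), and {alpha_2, alpha_3, alpha_5, alpha_7, alpha_8} form a chain of 5 nodes with a double edge at one end; the terminal node there is the unique long simple root (C_5). A semisimple Lie algebra decomposes uniquely as the direct sum of simple ideals, one per connected component of its Dynkin diagram, so g ≅ B_3 ⊕ C_5 (dimension 21 + 55 = 76).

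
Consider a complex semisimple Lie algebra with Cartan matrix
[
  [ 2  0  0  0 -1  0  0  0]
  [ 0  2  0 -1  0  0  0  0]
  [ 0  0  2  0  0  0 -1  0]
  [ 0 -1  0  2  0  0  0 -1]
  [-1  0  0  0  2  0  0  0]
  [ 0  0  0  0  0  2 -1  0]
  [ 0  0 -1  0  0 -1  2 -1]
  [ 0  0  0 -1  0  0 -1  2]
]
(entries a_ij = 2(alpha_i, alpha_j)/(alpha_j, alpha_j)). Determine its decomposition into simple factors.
A_2 (sl(3)) + D_6 (so(12))

The diagram associated to this matrix has two connected components: the simple roots {alpha_1, alpha_5} form a chain of 2 nodes with single edges (A_2), and {alpha_2, alpha_3, alpha_4, alpha_6, alpha_7, alpha_8} form a chain of 4 nodes with a fork of two nodes at one end (D_6). A semisimple Lie algebra decomposes uniquely as the direct sum of simple ideals, one per connected component of its Dynkin diagram, so g ≅ A_2 ⊕ D_6 (dimension 8 + 66 = 74).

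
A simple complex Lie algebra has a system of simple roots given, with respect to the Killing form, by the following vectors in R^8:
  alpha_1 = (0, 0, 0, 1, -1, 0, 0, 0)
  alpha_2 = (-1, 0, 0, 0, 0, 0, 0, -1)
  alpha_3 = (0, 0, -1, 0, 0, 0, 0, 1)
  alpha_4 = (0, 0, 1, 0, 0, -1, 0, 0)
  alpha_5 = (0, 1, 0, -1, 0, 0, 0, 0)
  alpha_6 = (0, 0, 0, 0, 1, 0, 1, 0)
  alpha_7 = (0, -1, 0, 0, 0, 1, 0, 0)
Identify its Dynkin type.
A_7

Compute the Cartan integers a_ij = 2(alpha_i, alpha_j)/(alpha_j, alpha_j); the resulting 7x7 Cartan matrix is
[[2, 0, 0, 0, -1, -1, 0], [0, 2, -1, 0, 0, 0, 0], [0, -1, 2, -1, 0, 0, 0], [0, 0, -1, 2, 0, 0, -1], [-1, 0, 0, 0, 2, 0, -1], [-1, 0, 0, 0, 0, 2, 0], [0, 0, 0, -1, -1, 0, 2]].
All simple roots have the same length, so the diagram is simply laced. The associated Dynkin diagram is a chain of 7 nodes with single edges (A_7), so the type is A_7 (the algebra sl(8)).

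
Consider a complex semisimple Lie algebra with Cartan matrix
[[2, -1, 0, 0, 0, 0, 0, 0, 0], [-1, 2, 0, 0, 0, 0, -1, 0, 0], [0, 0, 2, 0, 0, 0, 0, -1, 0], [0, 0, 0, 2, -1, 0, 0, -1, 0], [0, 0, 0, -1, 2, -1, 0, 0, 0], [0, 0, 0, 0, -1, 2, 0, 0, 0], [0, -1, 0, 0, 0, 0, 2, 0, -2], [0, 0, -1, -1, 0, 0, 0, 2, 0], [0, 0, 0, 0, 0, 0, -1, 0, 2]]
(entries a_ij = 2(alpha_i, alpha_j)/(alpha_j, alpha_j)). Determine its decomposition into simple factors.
The diagram associated to this matrix has two connected components: the simple roots {alpha_3, alpha_4, alpha_5, alpha_6, alpha_8} form a chain of 5 nodes with single edges (A_5), and {alpha_1, alpha_2, alpha_7, alpha_9} form a chain of 4 nodes with a double edge at one end; the terminal node there is the unique short simple root (B_4). A semisimple Lie algebra decomposes uniquely as the direct sum of simple ideals, one per connected component of its Dynkin diagram, so g ≅ A_5 ⊕ B_4 (dimension 35 + 36 = 71).

A5 + B4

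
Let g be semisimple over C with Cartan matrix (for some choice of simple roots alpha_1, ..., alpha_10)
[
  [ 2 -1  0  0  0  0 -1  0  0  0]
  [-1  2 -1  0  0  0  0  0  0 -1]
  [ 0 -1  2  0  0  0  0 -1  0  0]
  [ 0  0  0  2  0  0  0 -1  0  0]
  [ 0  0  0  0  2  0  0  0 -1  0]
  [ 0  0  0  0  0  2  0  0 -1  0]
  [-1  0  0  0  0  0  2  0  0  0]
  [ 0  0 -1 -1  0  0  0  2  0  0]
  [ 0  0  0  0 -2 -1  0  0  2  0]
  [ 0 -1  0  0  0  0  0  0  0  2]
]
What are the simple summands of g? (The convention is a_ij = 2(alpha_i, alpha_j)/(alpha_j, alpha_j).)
The diagram associated to this matrix has two connected components: the simple roots {alpha_5, alpha_6, alpha_9} form a chain of 3 nodes with a double edge at one end; the terminal node there is the unique short simple root (B_3), and {alpha_1, alpha_2, alpha_3, alpha_4, alpha_7, alpha_8, alpha_10} form a chain of 6 nodes with one extra node attached to the third node from one end (E_7). A semisimple Lie algebra decomposes uniquely as the direct sum of simple ideals, one per connected component of its Dynkin diagram, so g ≅ B_3 ⊕ E_7 (dimension 21 + 133 = 154).

type B_3 + type E_7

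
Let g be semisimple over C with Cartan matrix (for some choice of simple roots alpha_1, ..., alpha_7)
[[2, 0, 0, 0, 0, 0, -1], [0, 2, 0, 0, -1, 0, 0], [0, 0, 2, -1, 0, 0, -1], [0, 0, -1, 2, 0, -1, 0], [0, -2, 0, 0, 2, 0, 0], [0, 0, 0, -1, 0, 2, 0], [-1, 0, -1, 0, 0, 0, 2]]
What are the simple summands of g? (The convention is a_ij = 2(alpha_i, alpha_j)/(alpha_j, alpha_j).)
The diagram associated to this matrix has two connected components: the simple roots {alpha_1, alpha_3, alpha_4, alpha_6, alpha_7} form a chain of 5 nodes with single edges (A_5), and {alpha_2, alpha_5} form a chain of 2 nodes with a double edge at one end; the terminal node there is the unique short simple root (B_2). A semisimple Lie algebra decomposes uniquely as the direct sum of simple ideals, one per connected component of its Dynkin diagram, so g ≅ A_5 ⊕ B_2 (dimension 35 + 10 = 45).

A5 ⊕ B2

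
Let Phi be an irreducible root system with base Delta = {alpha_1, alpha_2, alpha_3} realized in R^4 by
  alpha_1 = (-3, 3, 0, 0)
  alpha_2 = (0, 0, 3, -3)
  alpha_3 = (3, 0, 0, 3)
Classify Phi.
Compute the Cartan integers a_ij = 2(alpha_i, alpha_j)/(alpha_j, alpha_j); the resulting 3x3 Cartan matrix is
[[2, 0, -1], [0, 2, -1], [-1, -1, 2]].
All simple roots have the same length, so the diagram is simply laced. The associated Dynkin diagram is a chain of 3 nodes with single edges (A_3), so the type is A_3 (the algebra sl(4)).

A3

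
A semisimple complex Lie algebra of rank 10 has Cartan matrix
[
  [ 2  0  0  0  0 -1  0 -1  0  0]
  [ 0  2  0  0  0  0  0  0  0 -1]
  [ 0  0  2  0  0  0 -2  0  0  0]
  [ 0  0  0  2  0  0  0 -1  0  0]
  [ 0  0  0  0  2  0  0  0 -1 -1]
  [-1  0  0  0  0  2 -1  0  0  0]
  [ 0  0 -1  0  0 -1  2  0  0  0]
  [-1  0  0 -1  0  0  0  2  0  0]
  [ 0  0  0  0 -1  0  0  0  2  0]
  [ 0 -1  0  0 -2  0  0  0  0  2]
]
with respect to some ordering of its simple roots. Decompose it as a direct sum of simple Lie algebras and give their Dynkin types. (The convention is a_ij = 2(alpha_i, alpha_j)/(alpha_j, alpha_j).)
C6 + F4

The diagram associated to this matrix has two connected components: the simple roots {alpha_1, alpha_3, alpha_4, alpha_6, alpha_7, alpha_8} form a chain of 6 nodes with a double edge at one end; the terminal node there is the unique long simple root (C_6), and {alpha_2, alpha_5, alpha_9, alpha_10} form a chain of 4 nodes with a double edge between the middle two (F_4). A semisimple Lie algebra decomposes uniquely as the direct sum of simple ideals, one per connected component of its Dynkin diagram, so g ≅ C_6 ⊕ F_4 (dimension 78 + 52 = 130).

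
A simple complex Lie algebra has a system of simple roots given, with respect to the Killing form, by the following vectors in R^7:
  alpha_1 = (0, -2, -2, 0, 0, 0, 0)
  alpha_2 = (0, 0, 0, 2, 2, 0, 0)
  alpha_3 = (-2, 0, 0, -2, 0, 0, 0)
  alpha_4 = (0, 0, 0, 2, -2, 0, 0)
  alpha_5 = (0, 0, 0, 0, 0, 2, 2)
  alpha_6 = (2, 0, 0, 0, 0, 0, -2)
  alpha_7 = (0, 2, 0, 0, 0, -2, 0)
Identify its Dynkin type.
Compute the Cartan integers a_ij = 2(alpha_i, alpha_j)/(alpha_j, alpha_j); the resulting 7x7 Cartan matrix is
[[2, 0, 0, 0, 0, 0, -1], [0, 2, -1, 0, 0, 0, 0], [0, -1, 2, -1, 0, -1, 0], [0, 0, -1, 2, 0, 0, 0], [0, 0, 0, 0, 2, -1, -1], [0, 0, -1, 0, -1, 2, 0], [-1, 0, 0, 0, -1, 0, 2]].
All simple roots have the same length, so the diagram is simply laced. The associated Dynkin diagram is a chain of 5 nodes with a fork of two nodes at one end (D_7), so the type is D_7 (the algebra so(14)).

type D_7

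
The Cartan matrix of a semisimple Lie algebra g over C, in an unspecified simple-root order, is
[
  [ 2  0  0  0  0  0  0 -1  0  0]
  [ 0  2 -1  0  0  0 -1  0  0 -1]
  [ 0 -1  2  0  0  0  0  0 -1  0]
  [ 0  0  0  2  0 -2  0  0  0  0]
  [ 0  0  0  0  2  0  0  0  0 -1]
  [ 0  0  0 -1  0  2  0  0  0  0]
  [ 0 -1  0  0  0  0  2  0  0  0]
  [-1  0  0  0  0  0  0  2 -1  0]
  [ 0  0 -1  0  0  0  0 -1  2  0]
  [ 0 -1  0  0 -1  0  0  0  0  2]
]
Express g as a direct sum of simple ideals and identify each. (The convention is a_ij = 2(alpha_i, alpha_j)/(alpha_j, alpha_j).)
B_2 (so(5)) + E_8

The diagram associated to this matrix has two connected components: the simple roots {alpha_4, alpha_6} form a chain of 2 nodes with a double edge at one end; the terminal node there is the unique short simple root (B_2), and {alpha_1, alpha_2, alpha_3, alpha_5, alpha_7, alpha_8, alpha_9, alpha_10} form a chain of 7 nodes with one extra node attached to the third node from one end (E_8). A semisimple Lie algebra decomposes uniquely as the direct sum of simple ideals, one per connected component of its Dynkin diagram, so g ≅ B_2 ⊕ E_8 (dimension 10 + 248 = 258).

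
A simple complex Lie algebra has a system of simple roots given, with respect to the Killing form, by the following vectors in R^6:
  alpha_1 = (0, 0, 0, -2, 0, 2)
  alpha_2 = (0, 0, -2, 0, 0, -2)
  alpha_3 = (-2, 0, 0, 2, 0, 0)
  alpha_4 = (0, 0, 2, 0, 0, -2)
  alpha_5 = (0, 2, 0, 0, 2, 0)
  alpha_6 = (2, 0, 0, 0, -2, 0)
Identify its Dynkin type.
D_6

Compute the Cartan integers a_ij = 2(alpha_i, alpha_j)/(alpha_j, alpha_j); the resulting 6x6 Cartan matrix is
[[2, -1, -1, -1, 0, 0], [-1, 2, 0, 0, 0, 0], [-1, 0, 2, 0, 0, -1], [-1, 0, 0, 2, 0, 0], [0, 0, 0, 0, 2, -1], [0, 0, -1, 0, -1, 2]].
All simple roots have the same length, so the diagram is simply laced. The associated Dynkin diagram is a chain of 4 nodes with a fork of two nodes at one end (D_6), so the type is D_6 (the algebra so(12)).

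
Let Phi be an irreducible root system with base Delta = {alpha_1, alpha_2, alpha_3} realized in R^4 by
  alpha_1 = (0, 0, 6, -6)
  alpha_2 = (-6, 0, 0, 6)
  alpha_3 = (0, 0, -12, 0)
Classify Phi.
C3

Compute the Cartan integers a_ij = 2(alpha_i, alpha_j)/(alpha_j, alpha_j); the resulting 3x3 Cartan matrix is
[[2, -1, -1], [-1, 2, 0], [-2, 0, 2]].
The roots have two lengths (squared-length ratio 2:1); the short ones are alpha_{1,2}. The associated Dynkin diagram is a chain of 3 nodes with a double edge at one end; the terminal node there is the unique long simple root (C_3), so the type is C_3 (the algebra sp(6)).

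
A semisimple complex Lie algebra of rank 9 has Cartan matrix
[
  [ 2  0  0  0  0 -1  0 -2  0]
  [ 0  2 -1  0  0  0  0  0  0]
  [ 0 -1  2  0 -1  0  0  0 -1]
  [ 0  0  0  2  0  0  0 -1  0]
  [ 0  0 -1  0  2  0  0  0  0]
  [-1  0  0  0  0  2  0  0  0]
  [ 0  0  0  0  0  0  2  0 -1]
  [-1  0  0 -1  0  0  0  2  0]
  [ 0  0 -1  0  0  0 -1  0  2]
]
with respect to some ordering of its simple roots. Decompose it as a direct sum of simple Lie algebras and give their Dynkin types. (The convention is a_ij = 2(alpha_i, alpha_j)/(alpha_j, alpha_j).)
type D_5 ⊕ type F_4

The diagram associated to this matrix has two connected components: the simple roots {alpha_2, alpha_3, alpha_5, alpha_7, alpha_9} form a chain of 3 nodes with a fork of two nodes at one end (D_5), and {alpha_1, alpha_4, alpha_6, alpha_8} form a chain of 4 nodes with a double edge between the middle two (F_4). A semisimple Lie algebra decomposes uniquely as the direct sum of simple ideals, one per connected component of its Dynkin diagram, so g ≅ D_5 ⊕ F_4 (dimension 45 + 52 = 97).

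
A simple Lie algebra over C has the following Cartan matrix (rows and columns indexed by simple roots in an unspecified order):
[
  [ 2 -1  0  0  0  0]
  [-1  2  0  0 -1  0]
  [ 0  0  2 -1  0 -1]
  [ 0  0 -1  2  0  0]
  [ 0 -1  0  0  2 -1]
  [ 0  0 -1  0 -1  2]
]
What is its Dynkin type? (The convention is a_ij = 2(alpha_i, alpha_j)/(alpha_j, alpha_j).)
A_6 (sl(7))

The matrix has rank 6 with 2's on the diagonal. Reading the off-diagonal entries as Dynkin edges (a single edge where a_ij = a_ji = -1; a double or triple edge where a_ij * a_ji = 2 or 3), the diagram is a chain of 6 nodes with single edges (A_6). One simple-root ordering that puts it in standard form is (alpha_1, alpha_2, alpha_5, alpha_6, alpha_3, alpha_4). So the algebra is type A_6, i.e. sl(7).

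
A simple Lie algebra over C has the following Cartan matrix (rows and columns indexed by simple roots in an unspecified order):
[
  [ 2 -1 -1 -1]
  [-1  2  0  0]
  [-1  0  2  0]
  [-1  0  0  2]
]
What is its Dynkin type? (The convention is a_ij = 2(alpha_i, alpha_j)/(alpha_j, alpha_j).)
D_4 (so(8))

The matrix has rank 4 with 2's on the diagonal. Reading the off-diagonal entries as Dynkin edges (a single edge where a_ij = a_ji = -1; a double or triple edge where a_ij * a_ji = 2 or 3), the diagram is a chain of 2 nodes with a fork of two nodes at one end (D_4). One simple-root ordering that puts it in standard form is (alpha_3, alpha_1, alpha_2, alpha_4). So the algebra is type D_4, i.e. so(8).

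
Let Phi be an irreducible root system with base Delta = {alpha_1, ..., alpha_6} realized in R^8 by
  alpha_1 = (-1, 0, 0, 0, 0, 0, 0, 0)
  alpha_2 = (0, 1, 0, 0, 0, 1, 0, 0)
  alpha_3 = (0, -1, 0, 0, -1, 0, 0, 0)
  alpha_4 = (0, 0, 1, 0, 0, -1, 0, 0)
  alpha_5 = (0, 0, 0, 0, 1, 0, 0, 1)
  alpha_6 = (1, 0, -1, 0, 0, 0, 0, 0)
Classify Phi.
Compute the Cartan integers a_ij = 2(alpha_i, alpha_j)/(alpha_j, alpha_j); the resulting 6x6 Cartan matrix is
[[2, 0, 0, 0, 0, -1], [0, 2, -1, -1, 0, 0], [0, -1, 2, 0, -1, 0], [0, -1, 0, 2, 0, -1], [0, 0, -1, 0, 2, 0], [-2, 0, 0, -1, 0, 2]].
The roots have two lengths (squared-length ratio 2:1); the short ones are alpha_{1}. The associated Dynkin diagram is a chain of 6 nodes with a double edge at one end; the terminal node there is the unique short simple root (B_6), so the type is B_6 (the algebra so(13)).

B6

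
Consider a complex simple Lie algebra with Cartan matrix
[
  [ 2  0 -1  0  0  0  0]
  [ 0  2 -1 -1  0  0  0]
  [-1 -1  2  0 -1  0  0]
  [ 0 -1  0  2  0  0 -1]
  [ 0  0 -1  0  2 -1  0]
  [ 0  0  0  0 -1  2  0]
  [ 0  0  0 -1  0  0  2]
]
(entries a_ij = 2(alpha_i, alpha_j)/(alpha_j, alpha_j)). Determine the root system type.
E_7

The matrix has rank 7 with 2's on the diagonal. Reading the off-diagonal entries as Dynkin edges (a single edge where a_ij = a_ji = -1; a double or triple edge where a_ij * a_ji = 2 or 3), the diagram is a chain of 6 nodes with one extra node attached to the third node from one end (E_7). One simple-root ordering that puts it in standard form is (alpha_6, alpha_1, alpha_5, alpha_3, alpha_2, alpha_4, alpha_7). So the algebra is type E_7.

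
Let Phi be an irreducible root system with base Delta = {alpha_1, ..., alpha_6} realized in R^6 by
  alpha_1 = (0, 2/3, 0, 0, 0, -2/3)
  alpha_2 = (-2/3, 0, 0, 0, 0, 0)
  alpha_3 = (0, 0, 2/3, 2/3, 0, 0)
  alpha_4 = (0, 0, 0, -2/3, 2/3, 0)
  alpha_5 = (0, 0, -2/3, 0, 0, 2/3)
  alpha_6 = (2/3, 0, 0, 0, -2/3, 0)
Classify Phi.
Compute the Cartan integers a_ij = 2(alpha_i, alpha_j)/(alpha_j, alpha_j); the resulting 6x6 Cartan matrix is
[[2, 0, 0, 0, -1, 0], [0, 2, 0, 0, 0, -1], [0, 0, 2, -1, -1, 0], [0, 0, -1, 2, 0, -1], [-1, 0, -1, 0, 2, 0], [0, -2, 0, -1, 0, 2]].
The roots have two lengths (squared-length ratio 2:1); the short ones are alpha_{2}. The associated Dynkin diagram is a chain of 6 nodes with a double edge at one end; the terminal node there is the unique short simple root (B_6), so the type is B_6 (the algebra so(13)).

type B_6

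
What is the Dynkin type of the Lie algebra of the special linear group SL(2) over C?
This is sl(2), which has dimension 2^2 - 1 = 3 and rank 2 - 1 = 1 (a Cartan subalgebra is the diagonal traceless matrices). In the classification of classical Lie algebras, the special linear algebra sl(n+1) has type A_n; here n = 1, so the Dynkin diagram is a chain of 1 nodes with single edges (A_1). Hence the type is A_1.

type A_1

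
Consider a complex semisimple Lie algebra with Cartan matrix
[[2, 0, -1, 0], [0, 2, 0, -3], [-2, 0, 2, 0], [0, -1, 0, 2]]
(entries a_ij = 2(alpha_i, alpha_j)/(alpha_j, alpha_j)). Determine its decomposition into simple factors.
B2 ⊕ G2

The diagram associated to this matrix has two connected components: the simple roots {alpha_1, alpha_3} form a chain of 2 nodes with a double edge at one end; the terminal node there is the unique short simple root (B_2), and {alpha_2, alpha_4} form two nodes joined by a triple edge (G_2). A semisimple Lie algebra decomposes uniquely as the direct sum of simple ideals, one per connected component of its Dynkin diagram, so g ≅ B_2 ⊕ G_2 (dimension 10 + 14 = 24).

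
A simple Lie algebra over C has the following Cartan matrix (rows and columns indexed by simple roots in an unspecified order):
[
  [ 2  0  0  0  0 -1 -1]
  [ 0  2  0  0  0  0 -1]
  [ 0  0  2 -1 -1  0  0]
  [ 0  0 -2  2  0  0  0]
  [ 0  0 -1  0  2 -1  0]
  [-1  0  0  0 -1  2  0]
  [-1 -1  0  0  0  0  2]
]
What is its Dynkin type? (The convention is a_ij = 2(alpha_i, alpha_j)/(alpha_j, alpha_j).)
C7

The matrix has rank 7 with 2's on the diagonal. Reading the off-diagonal entries as Dynkin edges (a single edge where a_ij = a_ji = -1; a double or triple edge where a_ij * a_ji = 2 or 3), the diagram is a chain of 7 nodes with a double edge at one end; the terminal node there is the unique long simple root (C_7). One simple-root ordering that puts it in standard form is (alpha_2, alpha_7, alpha_1, alpha_6, alpha_5, alpha_3, alpha_4). So the algebra is type C_7, i.e. sp(14).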